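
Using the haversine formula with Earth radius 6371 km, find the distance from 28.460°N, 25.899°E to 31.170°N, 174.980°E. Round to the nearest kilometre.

Δλ = 174.980 − 25.899 = 149.081°.
Δφ = 31.170 − 28.460 = 2.710°.
a = sin²(Δφ/2) + cos φ₁ · cos φ₂ · sin²(Δλ/2) = 0.699343.
c = 2·atan2(√a, √(1−a)) = 1.98088 rad → d = 6371·c ≈ 12620.18 km.

12620 km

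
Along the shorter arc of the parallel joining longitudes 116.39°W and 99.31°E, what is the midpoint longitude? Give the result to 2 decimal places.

Signed shortest Δλ from -116.39° to +99.31° is -144.30°.
Midpoint longitude = -116.39° + (-144.30°)/2 = -116.39° − 72.15° = -188.54°.
Normalise into (−180°, 180°]: +171.46°.
(The naïve average (-116.39 + +99.31)/2 = -8.54° is on the wrong side of the globe.)

171.46°E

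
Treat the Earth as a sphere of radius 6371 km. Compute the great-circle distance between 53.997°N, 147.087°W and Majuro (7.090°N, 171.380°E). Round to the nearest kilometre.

Δλ = 171.380 − -147.087 = 318.467°; wrapped into (−180°, 180°]: -41.533°.
Δφ = 7.090 − 53.997 = -46.907°.
a = sin²(Δφ/2) + cos φ₁ · cos φ₂ · sin²(Δλ/2) = 0.231740.
c = 2·atan2(√a, √(1−a)) = 1.00449 rad → d = 6371·c ≈ 6399.60 km.

6400 km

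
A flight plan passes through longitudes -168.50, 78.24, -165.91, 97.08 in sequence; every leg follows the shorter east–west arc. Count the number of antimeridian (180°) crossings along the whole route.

Leg 1: -168.50° → +78.24°, shortest Δλ = -113.26° (west) — crosses 180°.
Leg 2: +78.24° → -165.91°, shortest Δλ = 115.85° (east) — crosses 180°.
Leg 3: -165.91° → +97.08°, shortest Δλ = -97.01° (west) — crosses 180°.
Total crossings: 3.

3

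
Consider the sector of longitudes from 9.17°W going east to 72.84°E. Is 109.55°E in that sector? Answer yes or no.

No

Band width going east from -9.17° to +72.84°: ((72.84 − -9.17) mod 360) = 82.01°.
Offset of +109.55° east of the west edge: ((109.55 − -9.17) mod 360) = 118.72°.
118.72° > 82.01° ⇒ outside.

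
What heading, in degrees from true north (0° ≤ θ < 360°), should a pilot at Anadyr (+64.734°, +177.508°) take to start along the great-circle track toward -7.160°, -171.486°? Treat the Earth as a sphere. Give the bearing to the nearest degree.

169°

Δλ = -171.486 − 177.508 = -348.994°; wrapped into (−180°, 180°]: 11.006°.
θ = atan2( sin Δλ · cos φ₂ , cos φ₁ · sin φ₂ − sin φ₁ · cos φ₂ · cos Δλ )
  = atan2(0.18942, -0.93398) = 168.535° → normalised to [0°, 360°): 168.535°.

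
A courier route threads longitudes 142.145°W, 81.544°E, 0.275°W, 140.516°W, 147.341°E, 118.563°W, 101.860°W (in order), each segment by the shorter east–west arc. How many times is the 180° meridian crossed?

Leg 1: -142.145° → +81.544°, shortest Δλ = -136.311° (west) — crosses 180°.
Leg 2: +81.544° → -0.275°, shortest Δλ = -81.819° (west) — does not cross 180°.
Leg 3: -0.275° → -140.516°, shortest Δλ = -140.241° (west) — does not cross 180°.
Leg 4: -140.516° → +147.341°, shortest Δλ = -72.143° (west) — crosses 180°.
Leg 5: +147.341° → -118.563°, shortest Δλ = 94.096° (east) — crosses 180°.
Leg 6: -118.563° → -101.860°, shortest Δλ = 16.703° (east) — does not cross 180°.
Total crossings: 3.

3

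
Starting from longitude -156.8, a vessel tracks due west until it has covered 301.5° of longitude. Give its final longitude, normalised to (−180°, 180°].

Start at -156.8°; shift −301.5° → -458.3°.
-458.3° lies outside (−180°, 180°]; add 360° → -98.3°.

-98.3°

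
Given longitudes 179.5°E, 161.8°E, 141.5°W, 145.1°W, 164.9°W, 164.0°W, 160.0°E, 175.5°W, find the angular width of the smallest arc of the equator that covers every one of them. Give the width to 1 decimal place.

Sort the longitudes: -175.5°, -164.9°, -164.0°, -145.1°, -141.5°, +160.0°, +161.8°, +179.5°.
Eastward gaps between consecutive values (wrapping around): 10.6°, 0.9°, 18.9°, 3.6°, 301.5°, 1.8°, 17.7°, 5.0°.
Largest gap = 301.5° ⇒ minimal covering band is its complement: 360° − 301.5° = 58.5°.
Band runs from +160.0° eastward to -141.5°, crossing the antimeridian.

58.5°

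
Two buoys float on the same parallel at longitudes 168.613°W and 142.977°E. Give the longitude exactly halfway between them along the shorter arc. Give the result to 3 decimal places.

167.182°E

Signed shortest Δλ from -168.613° to +142.977° is -48.410°.
Midpoint longitude = -168.613° + (-48.410°)/2 = -168.613° − 24.205° = -192.818°.
Normalise into (−180°, 180°]: +167.182°.
(The naïve average (-168.613 + +142.977)/2 = -12.818° is on the wrong side of the globe.)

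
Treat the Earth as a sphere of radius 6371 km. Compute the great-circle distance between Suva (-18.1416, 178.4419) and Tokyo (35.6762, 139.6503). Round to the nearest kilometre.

7245 km

Δλ = 139.6503 − 178.4419 = -38.7916°.
Δφ = 35.6762 − -18.1416 = 53.8178°.
a = sin²(Δφ/2) + cos φ₁ · cos φ₂ · sin²(Δλ/2) = 0.289957.
c = 2·atan2(√a, √(1−a)) = 1.13726 rad → d = 6371·c ≈ 7245.45 km.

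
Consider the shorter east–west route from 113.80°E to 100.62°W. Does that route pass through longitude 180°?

Yes

Naïve |-100.62 − 113.80| = 214.42° > 180°, so the shorter arc goes the other way round — across 180°.
Signed shortest Δλ = ((-100.62 − 113.80 + 180) mod 360) − 180 = 145.58°.
Going east by 145.58° from +113.80° passes through 180° before reaching -100.62°.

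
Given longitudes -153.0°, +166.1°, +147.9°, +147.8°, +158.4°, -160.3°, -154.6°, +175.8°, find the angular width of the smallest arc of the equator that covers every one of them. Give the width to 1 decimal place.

59.2°

Sort the longitudes: -160.3°, -154.6°, -153.0°, +147.8°, +147.9°, +158.4°, +166.1°, +175.8°.
Eastward gaps between consecutive values (wrapping around): 5.7°, 1.6°, 300.8°, 0.1°, 10.5°, 7.7°, 9.7°, 23.9°.
Largest gap = 300.8° ⇒ minimal covering band is its complement: 360° − 300.8° = 59.2°.
Band runs from +147.8° eastward to -153.0°, crossing the antimeridian.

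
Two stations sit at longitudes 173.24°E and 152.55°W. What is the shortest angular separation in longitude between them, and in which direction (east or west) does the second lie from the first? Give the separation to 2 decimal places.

34.21° east

Raw difference: -152.55 − 173.24 = -325.79°.
Normalise into (−180°, 180°]: -325.79° + 360° = 34.21°.
Positive ⇒ the second point lies to the east; separation 34.21°.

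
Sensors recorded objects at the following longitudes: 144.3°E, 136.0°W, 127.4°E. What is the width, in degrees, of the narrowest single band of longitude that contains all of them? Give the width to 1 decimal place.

96.6°

Sort the longitudes: -136.0°, +127.4°, +144.3°.
Eastward gaps between consecutive values (wrapping around): 263.4°, 16.9°, 79.7°.
Largest gap = 263.4° ⇒ minimal covering band is its complement: 360° − 263.4° = 96.6°.
Band runs from +127.4° eastward to -136.0°, crossing the antimeridian.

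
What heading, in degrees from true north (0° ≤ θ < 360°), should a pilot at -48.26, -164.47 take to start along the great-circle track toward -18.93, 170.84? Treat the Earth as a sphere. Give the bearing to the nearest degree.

Δλ = 170.84 − -164.47 = 335.31°; wrapped into (−180°, 180°]: -24.69°.
θ = atan2( sin Δλ · cos φ₂ , cos φ₁ · sin φ₂ − sin φ₁ · cos φ₂ · cos Δλ )
  = atan2(-0.39512, 0.42531) = -42.892° → normalised to [0°, 360°): 317.108°.

317°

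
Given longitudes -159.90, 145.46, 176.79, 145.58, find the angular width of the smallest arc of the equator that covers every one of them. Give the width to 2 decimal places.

Sort the longitudes: -159.90°, +145.46°, +145.58°, +176.79°.
Eastward gaps between consecutive values (wrapping around): 305.36°, 0.12°, 31.21°, 23.31°.
Largest gap = 305.36° ⇒ minimal covering band is its complement: 360° − 305.36° = 54.64°.
Band runs from +145.46° eastward to -159.90°, crossing the antimeridian.

54.64°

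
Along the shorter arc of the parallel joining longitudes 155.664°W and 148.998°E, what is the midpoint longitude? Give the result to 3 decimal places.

Signed shortest Δλ from -155.664° to +148.998° is -55.338°.
Midpoint longitude = -155.664° + (-55.338°)/2 = -155.664° − 27.669° = -183.333°.
Normalise into (−180°, 180°]: +176.667°.
(The naïve average (-155.664 + +148.998)/2 = -3.333° is on the wrong side of the globe.)

176.667°E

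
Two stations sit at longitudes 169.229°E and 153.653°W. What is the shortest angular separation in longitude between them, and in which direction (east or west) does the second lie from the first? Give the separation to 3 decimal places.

Raw difference: -153.653 − 169.229 = -322.882°.
Normalise into (−180°, 180°]: -322.882° + 360° = 37.118°.
Positive ⇒ the second point lies to the east; separation 37.118°.

37.118° east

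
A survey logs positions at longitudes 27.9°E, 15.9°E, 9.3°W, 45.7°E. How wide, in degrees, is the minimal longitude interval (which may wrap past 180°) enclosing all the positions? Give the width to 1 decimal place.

55.0°

Sort the longitudes: -9.3°, +15.9°, +27.9°, +45.7°.
Eastward gaps between consecutive values (wrapping around): 25.2°, 12.0°, 17.8°, 305.0°.
Largest gap = 305.0° ⇒ minimal covering band is its complement: 360° − 305.0° = 55.0°.
Band runs from -9.3° eastward to +45.7°.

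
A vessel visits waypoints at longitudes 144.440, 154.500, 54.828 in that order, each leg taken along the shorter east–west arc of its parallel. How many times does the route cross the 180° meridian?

0

Leg 1: +144.440° → +154.500°, shortest Δλ = 10.06° (east) — does not cross 180°.
Leg 2: +154.500° → +54.828°, shortest Δλ = -99.672° (west) — does not cross 180°.
Total crossings: 0.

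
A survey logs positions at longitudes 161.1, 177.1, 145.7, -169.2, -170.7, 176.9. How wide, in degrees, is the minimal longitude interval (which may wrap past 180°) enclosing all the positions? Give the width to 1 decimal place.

45.1°

Sort the longitudes: -170.7°, -169.2°, +145.7°, +161.1°, +176.9°, +177.1°.
Eastward gaps between consecutive values (wrapping around): 1.5°, 314.9°, 15.4°, 15.8°, 0.2°, 12.2°.
Largest gap = 314.9° ⇒ minimal covering band is its complement: 360° − 314.9° = 45.1°.
Band runs from +145.7° eastward to -169.2°, crossing the antimeridian.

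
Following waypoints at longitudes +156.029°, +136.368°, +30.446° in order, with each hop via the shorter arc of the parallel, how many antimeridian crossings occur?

0

Leg 1: +156.029° → +136.368°, shortest Δλ = -19.661° (west) — does not cross 180°.
Leg 2: +136.368° → +30.446°, shortest Δλ = -105.922° (west) — does not cross 180°.
Total crossings: 0.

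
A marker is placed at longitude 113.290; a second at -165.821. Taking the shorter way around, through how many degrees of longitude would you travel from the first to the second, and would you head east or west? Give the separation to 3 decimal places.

80.889° east

Raw difference: -165.821 − 113.290 = -279.111°.
Normalise into (−180°, 180°]: -279.111° + 360° = 80.889°.
Positive ⇒ the second point lies to the east; separation 80.889°.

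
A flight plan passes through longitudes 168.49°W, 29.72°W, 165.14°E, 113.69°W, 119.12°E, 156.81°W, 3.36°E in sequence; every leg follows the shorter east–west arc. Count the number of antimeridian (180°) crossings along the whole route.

4

Leg 1: -168.49° → -29.72°, shortest Δλ = 138.77° (east) — does not cross 180°.
Leg 2: -29.72° → +165.14°, shortest Δλ = -165.14° (west) — crosses 180°.
Leg 3: +165.14° → -113.69°, shortest Δλ = 81.17° (east) — crosses 180°.
Leg 4: -113.69° → +119.12°, shortest Δλ = -127.19° (west) — crosses 180°.
Leg 5: +119.12° → -156.81°, shortest Δλ = 84.07° (east) — crosses 180°.
Leg 6: -156.81° → +3.36°, shortest Δλ = 160.17° (east) — does not cross 180°.
Total crossings: 4.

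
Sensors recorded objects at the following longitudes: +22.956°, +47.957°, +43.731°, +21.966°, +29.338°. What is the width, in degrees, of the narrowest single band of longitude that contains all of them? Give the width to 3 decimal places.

Sort the longitudes: +21.966°, +22.956°, +29.338°, +43.731°, +47.957°.
Eastward gaps between consecutive values (wrapping around): 0.990°, 6.382°, 14.393°, 4.226°, 334.009°.
Largest gap = 334.009° ⇒ minimal covering band is its complement: 360° − 334.009° = 25.991°.
Band runs from +21.966° eastward to +47.957°.

25.991°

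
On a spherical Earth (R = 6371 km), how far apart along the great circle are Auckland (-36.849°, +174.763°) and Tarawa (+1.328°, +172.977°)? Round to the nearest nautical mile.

Δλ = 172.977 − 174.763 = -1.786°.
Δφ = 1.328 − -36.849 = 38.177°.
a = sin²(Δφ/2) + cos φ₁ · cos φ₂ · sin²(Δλ/2) = 0.107142.
c = 2·atan2(√a, √(1−a)) = 0.66694 rad → d = 6371·c ≈ 4249.09 km ≈ 2294.33 nmi.

2294 nmi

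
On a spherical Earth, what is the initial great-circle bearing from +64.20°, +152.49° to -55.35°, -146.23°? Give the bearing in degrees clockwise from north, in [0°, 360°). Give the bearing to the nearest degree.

Δλ = -146.23 − 152.49 = -298.72°; wrapped into (−180°, 180°]: 61.28°.
θ = atan2( sin Δλ · cos φ₂ , cos φ₁ · sin φ₂ − sin φ₁ · cos φ₂ · cos Δλ )
  = atan2(0.49862, -0.60402) = 140.460° → normalised to [0°, 360°): 140.460°.

140°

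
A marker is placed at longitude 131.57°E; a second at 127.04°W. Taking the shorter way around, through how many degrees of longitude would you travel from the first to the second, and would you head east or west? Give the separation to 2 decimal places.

101.39° east

Raw difference: -127.04 − 131.57 = -258.61°.
Normalise into (−180°, 180°]: -258.61° + 360° = 101.39°.
Positive ⇒ the second point lies to the east; separation 101.39°.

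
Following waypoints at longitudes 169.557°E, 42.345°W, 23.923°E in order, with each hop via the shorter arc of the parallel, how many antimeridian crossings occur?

Leg 1: +169.557° → -42.345°, shortest Δλ = 148.098° (east) — crosses 180°.
Leg 2: -42.345° → +23.923°, shortest Δλ = 66.268° (east) — does not cross 180°.
Total crossings: 1.

1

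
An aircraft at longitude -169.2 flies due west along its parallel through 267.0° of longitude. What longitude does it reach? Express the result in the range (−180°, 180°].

Start at -169.2°; shift −267.0° → -436.2°.
-436.2° lies outside (−180°, 180°]; add 360° → -76.2°.

-76.2°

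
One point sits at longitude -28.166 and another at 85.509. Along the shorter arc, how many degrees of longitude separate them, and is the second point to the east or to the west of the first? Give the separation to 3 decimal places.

Raw difference: 85.509 − -28.166 = 113.675°.
Normalise into (−180°, 180°]: 113.675° stays 113.675°.
Positive ⇒ the second point lies to the east; separation 113.675°.

113.675° east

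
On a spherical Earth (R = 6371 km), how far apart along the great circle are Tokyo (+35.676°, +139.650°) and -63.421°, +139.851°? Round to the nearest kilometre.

11019 km

Δλ = 139.851 − 139.650 = 0.201°.
Δφ = -63.421 − 35.676 = -99.097°.
a = sin²(Δφ/2) + cos φ₁ · cos φ₂ · sin²(Δλ/2) = 0.579054.
c = 2·atan2(√a, √(1−a)) = 1.72957 rad → d = 6371·c ≈ 11019.10 km.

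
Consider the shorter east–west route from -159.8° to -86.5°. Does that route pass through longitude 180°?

Signed shortest Δλ = ((-86.5 − -159.8 + 180) mod 360) − 180 = 73.3°.
Going east by 73.3° from -159.8° reaches -86.5° without touching 180°.

No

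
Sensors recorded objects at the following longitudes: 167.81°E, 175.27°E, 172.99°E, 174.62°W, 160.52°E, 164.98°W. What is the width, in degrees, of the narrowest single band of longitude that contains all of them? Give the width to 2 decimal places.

34.50°

Sort the longitudes: -174.62°, -164.98°, +160.52°, +167.81°, +172.99°, +175.27°.
Eastward gaps between consecutive values (wrapping around): 9.64°, 325.50°, 7.29°, 5.18°, 2.28°, 10.11°.
Largest gap = 325.50° ⇒ minimal covering band is its complement: 360° − 325.50° = 34.50°.
Band runs from +160.52° eastward to -164.98°, crossing the antimeridian.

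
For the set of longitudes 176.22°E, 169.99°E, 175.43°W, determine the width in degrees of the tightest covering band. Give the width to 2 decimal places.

14.58°

Sort the longitudes: -175.43°, +169.99°, +176.22°.
Eastward gaps between consecutive values (wrapping around): 345.42°, 6.23°, 8.35°.
Largest gap = 345.42° ⇒ minimal covering band is its complement: 360° − 345.42° = 14.58°.
Band runs from +169.99° eastward to -175.43°, crossing the antimeridian.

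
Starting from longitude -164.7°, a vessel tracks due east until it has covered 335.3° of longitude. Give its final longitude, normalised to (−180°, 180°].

+170.6°

Start at -164.7°; shift +335.3° → +170.6°.
+170.6° already lies in (−180°, 180°].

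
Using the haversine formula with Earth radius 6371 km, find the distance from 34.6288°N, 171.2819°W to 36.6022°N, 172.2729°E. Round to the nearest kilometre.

Δλ = 172.2729 − -171.2819 = 343.5548°; wrapped into (−180°, 180°]: -16.4452°.
Δφ = 36.6022 − 34.6288 = 1.9734°.
a = sin²(Δφ/2) + cos φ₁ · cos φ₂ · sin²(Δλ/2) = 0.013808.
c = 2·atan2(√a, √(1−a)) = 0.23556 rad → d = 6371·c ≈ 1500.77 km.

1501 km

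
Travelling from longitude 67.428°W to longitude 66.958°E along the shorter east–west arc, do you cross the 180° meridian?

Signed shortest Δλ = ((66.958 − -67.428 + 180) mod 360) − 180 = 134.386°.
Going east by 134.386° from -67.428° reaches +66.958° without touching 180°.

No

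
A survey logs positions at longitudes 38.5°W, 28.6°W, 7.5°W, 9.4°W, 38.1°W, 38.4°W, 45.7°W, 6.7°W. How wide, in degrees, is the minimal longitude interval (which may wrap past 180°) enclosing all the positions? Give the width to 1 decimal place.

39.0°

Sort the longitudes: -45.7°, -38.5°, -38.4°, -38.1°, -28.6°, -9.4°, -7.5°, -6.7°.
Eastward gaps between consecutive values (wrapping around): 7.2°, 0.1°, 0.3°, 9.5°, 19.2°, 1.9°, 0.8°, 321.0°.
Largest gap = 321.0° ⇒ minimal covering band is its complement: 360° − 321.0° = 39.0°.
Band runs from -45.7° eastward to -6.7°.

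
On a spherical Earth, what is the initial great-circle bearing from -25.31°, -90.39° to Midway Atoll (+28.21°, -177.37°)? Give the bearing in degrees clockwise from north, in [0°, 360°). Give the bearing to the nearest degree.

Δλ = -177.37 − -90.39 = -86.98°.
θ = atan2( sin Δλ · cos φ₂ , cos φ₁ · sin φ₂ − sin φ₁ · cos φ₂ · cos Δλ )
  = atan2(-0.88000, 0.44718) = -63.062° → normalised to [0°, 360°): 296.938°.

297°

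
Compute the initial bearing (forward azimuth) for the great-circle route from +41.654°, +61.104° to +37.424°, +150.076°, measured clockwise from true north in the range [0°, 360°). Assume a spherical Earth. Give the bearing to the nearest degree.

61°

Δλ = 150.076 − 61.104 = 88.972°.
θ = atan2( sin Δλ · cos φ₂ , cos φ₁ · sin φ₂ − sin φ₁ · cos φ₂ · cos Δλ )
  = atan2(0.79403, 0.44459) = 60.755° → normalised to [0°, 360°): 60.755°.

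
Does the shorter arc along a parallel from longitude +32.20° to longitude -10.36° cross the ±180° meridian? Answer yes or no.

No

Signed shortest Δλ = ((-10.36 − 32.20 + 180) mod 360) − 180 = -42.56°.
Going west by 42.56° from +32.20° reaches -10.36° without touching 180°.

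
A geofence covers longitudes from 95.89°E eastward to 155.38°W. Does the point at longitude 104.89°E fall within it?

Band width going east from +95.89° to -155.38°: ((-155.38 − 95.89) mod 360) = 108.73°.
Offset of +104.89° east of the west edge: ((104.89 − 95.89) mod 360) = 9.00°.
9.00° ≤ 108.73° ⇒ inside.

Yes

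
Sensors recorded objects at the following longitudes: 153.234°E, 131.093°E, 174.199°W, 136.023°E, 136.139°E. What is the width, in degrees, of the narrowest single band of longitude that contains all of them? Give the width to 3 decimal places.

54.708°

Sort the longitudes: -174.199°, +131.093°, +136.023°, +136.139°, +153.234°.
Eastward gaps between consecutive values (wrapping around): 305.292°, 4.930°, 0.116°, 17.095°, 32.567°.
Largest gap = 305.292° ⇒ minimal covering band is its complement: 360° − 305.292° = 54.708°.
Band runs from +131.093° eastward to -174.199°, crossing the antimeridian.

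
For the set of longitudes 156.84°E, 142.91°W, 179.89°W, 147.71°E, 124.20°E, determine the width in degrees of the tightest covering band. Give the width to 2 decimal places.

92.89°

Sort the longitudes: -179.89°, -142.91°, +124.20°, +147.71°, +156.84°.
Eastward gaps between consecutive values (wrapping around): 36.98°, 267.11°, 23.51°, 9.13°, 23.27°.
Largest gap = 267.11° ⇒ minimal covering band is its complement: 360° − 267.11° = 92.89°.
Band runs from +124.20° eastward to -142.91°, crossing the antimeridian.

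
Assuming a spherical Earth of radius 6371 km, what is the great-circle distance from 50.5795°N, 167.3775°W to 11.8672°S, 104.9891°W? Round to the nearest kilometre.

Δλ = -104.9891 − -167.3775 = 62.3884°.
Δφ = -11.8672 − 50.5795 = -62.4467°.
a = sin²(Δφ/2) + cos φ₁ · cos φ₂ · sin²(Δλ/2) = 0.435421.
c = 2·atan2(√a, √(1−a)) = 1.44128 rad → d = 6371·c ≈ 9182.37 km.

9182 km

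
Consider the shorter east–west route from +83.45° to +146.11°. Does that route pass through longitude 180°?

Signed shortest Δλ = ((146.11 − 83.45 + 180) mod 360) − 180 = 62.66°.
Going east by 62.66° from +83.45° reaches +146.11° without touching 180°.

No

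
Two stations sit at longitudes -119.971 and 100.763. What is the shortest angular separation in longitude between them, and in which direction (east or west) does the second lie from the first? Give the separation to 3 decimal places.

139.266° west

Raw difference: 100.763 − -119.971 = 220.734°.
Normalise into (−180°, 180°]: 220.734° − 360° = -139.266°.
Negative ⇒ the second point lies to the west; separation 139.266°.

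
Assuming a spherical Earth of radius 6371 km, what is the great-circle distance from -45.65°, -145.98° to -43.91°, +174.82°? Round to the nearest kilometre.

Δλ = 174.82 − -145.98 = 320.80°; wrapped into (−180°, 180°]: -39.20°.
Δφ = -43.91 − -45.65 = 1.74°.
a = sin²(Δφ/2) + cos φ₁ · cos φ₂ · sin²(Δλ/2) = 0.056901.
c = 2·atan2(√a, √(1−a)) = 0.48172 rad → d = 6371·c ≈ 3069.04 km.

3069 km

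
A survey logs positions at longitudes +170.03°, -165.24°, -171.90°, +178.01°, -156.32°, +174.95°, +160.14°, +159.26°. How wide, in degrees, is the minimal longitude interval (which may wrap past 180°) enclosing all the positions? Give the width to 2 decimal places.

Sort the longitudes: -171.90°, -165.24°, -156.32°, +159.26°, +160.14°, +170.03°, +174.95°, +178.01°.
Eastward gaps between consecutive values (wrapping around): 6.66°, 8.92°, 315.58°, 0.88°, 9.89°, 4.92°, 3.06°, 10.09°.
Largest gap = 315.58° ⇒ minimal covering band is its complement: 360° − 315.58° = 44.42°.
Band runs from +159.26° eastward to -156.32°, crossing the antimeridian.

44.42°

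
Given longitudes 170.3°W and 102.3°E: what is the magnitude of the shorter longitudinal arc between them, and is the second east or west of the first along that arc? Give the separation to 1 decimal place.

Raw difference: 102.3 − -170.3 = 272.6°.
Normalise into (−180°, 180°]: 272.6° − 360° = -87.4°.
Negative ⇒ the second point lies to the west; separation 87.4°.

87.4° west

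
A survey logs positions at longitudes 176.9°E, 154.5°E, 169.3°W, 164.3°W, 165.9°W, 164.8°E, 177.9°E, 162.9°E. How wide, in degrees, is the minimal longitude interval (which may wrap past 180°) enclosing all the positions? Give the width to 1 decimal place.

41.2°

Sort the longitudes: -169.3°, -165.9°, -164.3°, +154.5°, +162.9°, +164.8°, +176.9°, +177.9°.
Eastward gaps between consecutive values (wrapping around): 3.4°, 1.6°, 318.8°, 8.4°, 1.9°, 12.1°, 1.0°, 12.8°.
Largest gap = 318.8° ⇒ minimal covering band is its complement: 360° − 318.8° = 41.2°.
Band runs from +154.5° eastward to -164.3°, crossing the antimeridian.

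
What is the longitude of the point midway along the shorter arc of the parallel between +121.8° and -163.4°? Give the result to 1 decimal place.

+159.2°

Signed shortest Δλ from +121.8° to -163.4° is +74.8°.
Midpoint longitude = +121.8° + (+74.8°)/2 = +121.8° + 37.4° = +159.2°.
(The naïve average (+121.8 + -163.4)/2 = -20.8° is on the wrong side of the globe.)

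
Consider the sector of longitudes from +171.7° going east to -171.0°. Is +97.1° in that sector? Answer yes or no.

No

Band width going east from +171.7° to -171.0°: ((-171.0 − 171.7) mod 360) = 17.3°.
Offset of +97.1° east of the west edge: ((97.1 − 171.7) mod 360) = 285.4°.
285.4° > 17.3° ⇒ outside.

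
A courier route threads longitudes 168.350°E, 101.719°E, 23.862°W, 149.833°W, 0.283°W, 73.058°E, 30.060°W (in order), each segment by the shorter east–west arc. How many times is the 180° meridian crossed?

0

Leg 1: +168.350° → +101.719°, shortest Δλ = -66.631° (west) — does not cross 180°.
Leg 2: +101.719° → -23.862°, shortest Δλ = -125.581° (west) — does not cross 180°.
Leg 3: -23.862° → -149.833°, shortest Δλ = -125.971° (west) — does not cross 180°.
Leg 4: -149.833° → -0.283°, shortest Δλ = 149.55° (east) — does not cross 180°.
Leg 5: -0.283° → +73.058°, shortest Δλ = 73.341° (east) — does not cross 180°.
Leg 6: +73.058° → -30.060°, shortest Δλ = -103.118° (west) — does not cross 180°.
Total crossings: 0.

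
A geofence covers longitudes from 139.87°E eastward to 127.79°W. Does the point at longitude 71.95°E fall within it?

No

Band width going east from +139.87° to -127.79°: ((-127.79 − 139.87) mod 360) = 92.34°.
Offset of +71.95° east of the west edge: ((71.95 − 139.87) mod 360) = 292.08°.
292.08° > 92.34° ⇒ outside.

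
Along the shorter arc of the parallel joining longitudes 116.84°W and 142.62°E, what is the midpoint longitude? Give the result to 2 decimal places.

Signed shortest Δλ from -116.84° to +142.62° is -100.54°.
Midpoint longitude = -116.84° + (-100.54°)/2 = -116.84° − 50.27° = -167.11°.
(The naïve average (-116.84 + +142.62)/2 = 12.89° is on the wrong side of the globe.)

167.11°W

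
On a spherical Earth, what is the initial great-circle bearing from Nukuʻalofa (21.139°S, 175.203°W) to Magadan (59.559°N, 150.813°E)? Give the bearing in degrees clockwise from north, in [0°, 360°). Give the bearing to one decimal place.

343.5°

Δλ = 150.813 − -175.203 = 326.016°; wrapped into (−180°, 180°]: -33.984°.
θ = atan2( sin Δλ · cos φ₂ , cos φ₁ · sin φ₂ − sin φ₁ · cos φ₂ · cos Δλ )
  = atan2(-0.28320, 0.95564) = -16.507° → normalised to [0°, 360°): 343.493°.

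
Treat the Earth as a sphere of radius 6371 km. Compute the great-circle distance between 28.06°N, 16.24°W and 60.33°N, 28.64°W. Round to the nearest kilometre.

3708 km

Δλ = -28.64 − -16.24 = -12.40°.
Δφ = 60.33 − 28.06 = 32.27°.
a = sin²(Δφ/2) + cos φ₁ · cos φ₂ · sin²(Δλ/2) = 0.082324.
c = 2·atan2(√a, √(1−a)) = 0.58202 rad → d = 6371·c ≈ 3708.08 km.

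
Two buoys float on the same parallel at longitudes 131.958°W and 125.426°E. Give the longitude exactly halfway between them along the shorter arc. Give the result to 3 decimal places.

Signed shortest Δλ from -131.958° to +125.426° is -102.616°.
Midpoint longitude = -131.958° + (-102.616°)/2 = -131.958° − 51.308° = -183.266°.
Normalise into (−180°, 180°]: +176.734°.
(The naïve average (-131.958 + +125.426)/2 = -3.266° is on the wrong side of the globe.)

176.734°E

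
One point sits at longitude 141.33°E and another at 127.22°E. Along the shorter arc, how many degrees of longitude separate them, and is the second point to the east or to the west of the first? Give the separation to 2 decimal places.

Raw difference: 127.22 − 141.33 = -14.11°.
Normalise into (−180°, 180°]: -14.11° stays -14.11°.
Negative ⇒ the second point lies to the west; separation 14.11°.

14.11° west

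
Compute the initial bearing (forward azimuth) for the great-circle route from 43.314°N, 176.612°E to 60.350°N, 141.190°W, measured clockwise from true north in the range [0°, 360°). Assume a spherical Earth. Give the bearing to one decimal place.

41.1°

Δλ = -141.190 − 176.612 = -317.802°; wrapped into (−180°, 180°]: 42.198°.
θ = atan2( sin Δλ · cos φ₂ , cos φ₁ · sin φ₂ − sin φ₁ · cos φ₂ · cos Δλ )
  = atan2(0.33229, 0.38093) = 41.099° → normalised to [0°, 360°): 41.099°.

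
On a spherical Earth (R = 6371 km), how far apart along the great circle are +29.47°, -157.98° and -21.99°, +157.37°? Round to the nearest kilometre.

7454 km

Δλ = 157.37 − -157.98 = 315.35°; wrapped into (−180°, 180°]: -44.65°.
Δφ = -21.99 − 29.47 = -51.46°.
a = sin²(Δφ/2) + cos φ₁ · cos φ₂ · sin²(Δλ/2) = 0.304954.
c = 2·atan2(√a, √(1−a)) = 1.17007 rad → d = 6371·c ≈ 7454.49 km.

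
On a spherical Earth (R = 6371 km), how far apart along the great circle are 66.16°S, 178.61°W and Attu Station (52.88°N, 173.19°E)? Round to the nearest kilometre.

Δλ = 173.19 − -178.61 = 351.80°; wrapped into (−180°, 180°]: -8.20°.
Δφ = 52.88 − -66.16 = 119.04°.
a = sin²(Δφ/2) + cos φ₁ · cos φ₂ · sin²(Δλ/2) = 0.743957.
c = 2·atan2(√a, √(1−a)) = 2.08049 rad → d = 6371·c ≈ 13254.83 km.

13255 km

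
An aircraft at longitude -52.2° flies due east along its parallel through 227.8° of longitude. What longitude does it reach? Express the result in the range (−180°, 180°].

+175.6°

Start at -52.2°; shift +227.8° → +175.6°.
+175.6° already lies in (−180°, 180°].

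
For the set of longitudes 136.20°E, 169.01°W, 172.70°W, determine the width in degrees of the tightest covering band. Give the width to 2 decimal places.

Sort the longitudes: -172.70°, -169.01°, +136.20°.
Eastward gaps between consecutive values (wrapping around): 3.69°, 305.21°, 51.10°.
Largest gap = 305.21° ⇒ minimal covering band is its complement: 360° − 305.21° = 54.79°.
Band runs from +136.20° eastward to -169.01°, crossing the antimeridian.

54.79°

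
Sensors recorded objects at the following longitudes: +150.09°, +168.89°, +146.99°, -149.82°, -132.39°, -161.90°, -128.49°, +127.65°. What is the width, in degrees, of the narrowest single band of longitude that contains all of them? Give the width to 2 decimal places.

Sort the longitudes: -161.90°, -149.82°, -132.39°, -128.49°, +127.65°, +146.99°, +150.09°, +168.89°.
Eastward gaps between consecutive values (wrapping around): 12.08°, 17.43°, 3.90°, 256.14°, 19.34°, 3.10°, 18.80°, 29.21°.
Largest gap = 256.14° ⇒ minimal covering band is its complement: 360° − 256.14° = 103.86°.
Band runs from +127.65° eastward to -128.49°, crossing the antimeridian.

103.86°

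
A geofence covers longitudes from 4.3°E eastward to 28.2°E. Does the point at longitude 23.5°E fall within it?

Yes

Band width going east from +4.3° to +28.2°: ((28.2 − 4.3) mod 360) = 23.9°.
Offset of +23.5° east of the west edge: ((23.5 − 4.3) mod 360) = 19.2°.
19.2° ≤ 23.9° ⇒ inside.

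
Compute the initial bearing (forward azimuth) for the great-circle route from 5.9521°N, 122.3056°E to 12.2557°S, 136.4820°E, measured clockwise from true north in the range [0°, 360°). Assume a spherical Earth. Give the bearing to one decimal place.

142.3°

Δλ = 136.4820 − 122.3056 = 14.1764°.
θ = atan2( sin Δλ · cos φ₂ , cos φ₁ · sin φ₂ − sin φ₁ · cos φ₂ · cos Δλ )
  = atan2(0.23933, -0.30938) = 142.275° → normalised to [0°, 360°): 142.275°.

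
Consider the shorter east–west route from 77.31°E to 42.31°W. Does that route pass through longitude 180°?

Signed shortest Δλ = ((-42.31 − 77.31 + 180) mod 360) − 180 = -119.62°.
Going west by 119.62° from +77.31° reaches -42.31° without touching 180°.

No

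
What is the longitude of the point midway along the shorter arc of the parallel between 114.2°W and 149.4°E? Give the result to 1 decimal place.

Signed shortest Δλ from -114.2° to +149.4° is -96.4°.
Midpoint longitude = -114.2° + (-96.4°)/2 = -114.2° − 48.2° = -162.4°.
(The naïve average (-114.2 + +149.4)/2 = 17.6° is on the wrong side of the globe.)

162.4°W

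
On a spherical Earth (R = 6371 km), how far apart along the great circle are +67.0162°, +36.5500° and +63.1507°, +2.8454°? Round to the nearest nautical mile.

Δλ = 2.8454 − 36.5500 = -33.7046°.
Δφ = 63.1507 − 67.0162 = -3.8655°.
a = sin²(Δφ/2) + cos φ₁ · cos φ₂ · sin²(Δλ/2) = 0.015959.
c = 2·atan2(√a, √(1−a)) = 0.25334 rad → d = 6371·c ≈ 1614.01 km ≈ 871.49 nmi.

871 nmi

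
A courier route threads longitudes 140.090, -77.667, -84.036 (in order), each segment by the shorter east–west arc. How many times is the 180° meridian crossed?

Leg 1: +140.090° → -77.667°, shortest Δλ = 142.243° (east) — crosses 180°.
Leg 2: -77.667° → -84.036°, shortest Δλ = -6.369° (west) — does not cross 180°.
Total crossings: 1.

1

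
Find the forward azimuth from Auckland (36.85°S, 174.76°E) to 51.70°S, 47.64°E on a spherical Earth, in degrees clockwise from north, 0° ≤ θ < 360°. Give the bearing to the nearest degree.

Δλ = 47.64 − 174.76 = -127.12°.
θ = atan2( sin Δλ · cos φ₂ , cos φ₁ · sin φ₂ − sin φ₁ · cos φ₂ · cos Δλ )
  = atan2(-0.49420, -0.85230) = -149.893° → normalised to [0°, 360°): 210.107°.

210°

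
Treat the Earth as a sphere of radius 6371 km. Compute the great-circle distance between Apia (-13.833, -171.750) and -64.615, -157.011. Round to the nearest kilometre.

Δλ = -157.011 − -171.750 = 14.739°.
Δφ = -64.615 − -13.833 = -50.782°.
a = sin²(Δφ/2) + cos φ₁ · cos φ₂ · sin²(Δλ/2) = 0.190712.
c = 2·atan2(√a, √(1−a)) = 0.90387 rad → d = 6371·c ≈ 5758.54 km.

5759 km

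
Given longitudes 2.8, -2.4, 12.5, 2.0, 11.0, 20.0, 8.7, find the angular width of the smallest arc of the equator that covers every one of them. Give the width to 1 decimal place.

Sort the longitudes: -2.4°, +2.0°, +2.8°, +8.7°, +11.0°, +12.5°, +20.0°.
Eastward gaps between consecutive values (wrapping around): 4.4°, 0.8°, 5.9°, 2.3°, 1.5°, 7.5°, 337.6°.
Largest gap = 337.6° ⇒ minimal covering band is its complement: 360° − 337.6° = 22.4°.
Band runs from -2.4° eastward to +20.0°.

22.4°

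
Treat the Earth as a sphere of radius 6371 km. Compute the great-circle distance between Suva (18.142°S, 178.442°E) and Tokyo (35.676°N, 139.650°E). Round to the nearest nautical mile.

3912 nmi

Δλ = 139.650 − 178.442 = -38.792°.
Δφ = 35.676 − -18.142 = 53.818°.
a = sin²(Δφ/2) + cos φ₁ · cos φ₂ · sin²(Δλ/2) = 0.289960.
c = 2·atan2(√a, √(1−a)) = 1.13726 rad → d = 6371·c ≈ 7245.50 km ≈ 3912.26 nmi.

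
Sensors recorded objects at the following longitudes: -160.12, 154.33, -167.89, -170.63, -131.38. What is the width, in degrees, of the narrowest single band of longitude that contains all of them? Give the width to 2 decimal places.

74.29°

Sort the longitudes: -170.63°, -167.89°, -160.12°, -131.38°, +154.33°.
Eastward gaps between consecutive values (wrapping around): 2.74°, 7.77°, 28.74°, 285.71°, 35.04°.
Largest gap = 285.71° ⇒ minimal covering band is its complement: 360° − 285.71° = 74.29°.
Band runs from +154.33° eastward to -131.38°, crossing the antimeridian.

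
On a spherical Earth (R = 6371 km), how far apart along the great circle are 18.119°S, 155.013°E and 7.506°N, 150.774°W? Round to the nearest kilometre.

6595 km

Δλ = -150.774 − 155.013 = -305.787°; wrapped into (−180°, 180°]: 54.213°.
Δφ = 7.506 − -18.119 = 25.625°.
a = sin²(Δφ/2) + cos φ₁ · cos φ₂ · sin²(Δλ/2) = 0.244805.
c = 2·atan2(√a, √(1−a)) = 1.03516 rad → d = 6371·c ≈ 6595.00 km.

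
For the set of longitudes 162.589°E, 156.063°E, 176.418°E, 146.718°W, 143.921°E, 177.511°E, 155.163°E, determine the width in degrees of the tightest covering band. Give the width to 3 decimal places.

Sort the longitudes: -146.718°, +143.921°, +155.163°, +156.063°, +162.589°, +176.418°, +177.511°.
Eastward gaps between consecutive values (wrapping around): 290.639°, 11.242°, 0.900°, 6.526°, 13.829°, 1.093°, 35.771°.
Largest gap = 290.639° ⇒ minimal covering band is its complement: 360° − 290.639° = 69.361°.
Band runs from +143.921° eastward to -146.718°, crossing the antimeridian.

69.361°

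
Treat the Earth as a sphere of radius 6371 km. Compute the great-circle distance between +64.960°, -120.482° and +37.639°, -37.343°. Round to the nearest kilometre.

5961 km

Δλ = -37.343 − -120.482 = 83.139°.
Δφ = 37.639 − 64.960 = -27.321°.
a = sin²(Δφ/2) + cos φ₁ · cos φ₂ · sin²(Δλ/2) = 0.203337.
c = 2·atan2(√a, √(1−a)) = 0.93561 rad → d = 6371·c ≈ 5960.78 km.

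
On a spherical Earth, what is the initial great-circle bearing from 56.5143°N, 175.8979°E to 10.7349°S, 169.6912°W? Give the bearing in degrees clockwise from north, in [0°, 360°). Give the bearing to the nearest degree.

165°

Δλ = -169.6912 − 175.8979 = -345.5891°; wrapped into (−180°, 180°]: 14.4109°.
θ = atan2( sin Δλ · cos φ₂ , cos φ₁ · sin φ₂ − sin φ₁ · cos φ₂ · cos Δλ )
  = atan2(0.24452, -0.89641) = 164.742° → normalised to [0°, 360°): 164.742°.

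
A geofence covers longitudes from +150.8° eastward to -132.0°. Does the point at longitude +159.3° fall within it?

Yes

Band width going east from +150.8° to -132.0°: ((-132.0 − 150.8) mod 360) = 77.2°.
Offset of +159.3° east of the west edge: ((159.3 − 150.8) mod 360) = 8.5°.
8.5° ≤ 77.2° ⇒ inside.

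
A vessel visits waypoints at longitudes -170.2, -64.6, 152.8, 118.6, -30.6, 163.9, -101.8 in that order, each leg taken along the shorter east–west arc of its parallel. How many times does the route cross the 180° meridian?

Leg 1: -170.2° → -64.6°, shortest Δλ = 105.6° (east) — does not cross 180°.
Leg 2: -64.6° → +152.8°, shortest Δλ = -142.6° (west) — crosses 180°.
Leg 3: +152.8° → +118.6°, shortest Δλ = -34.2° (west) — does not cross 180°.
Leg 4: +118.6° → -30.6°, shortest Δλ = -149.2° (west) — does not cross 180°.
Leg 5: -30.6° → +163.9°, shortest Δλ = -165.5° (west) — crosses 180°.
Leg 6: +163.9° → -101.8°, shortest Δλ = 94.3° (east) — crosses 180°.
Total crossings: 3.

3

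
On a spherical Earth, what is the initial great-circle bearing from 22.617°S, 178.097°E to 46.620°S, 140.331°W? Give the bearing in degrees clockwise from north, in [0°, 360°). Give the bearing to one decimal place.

Δλ = -140.331 − 178.097 = -318.428°; wrapped into (−180°, 180°]: 41.572°.
θ = atan2( sin Δλ · cos φ₂ , cos φ₁ · sin φ₂ − sin φ₁ · cos φ₂ · cos Δλ )
  = atan2(0.45576, -0.47331) = 136.083° → normalised to [0°, 360°): 136.083°.

136.1°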